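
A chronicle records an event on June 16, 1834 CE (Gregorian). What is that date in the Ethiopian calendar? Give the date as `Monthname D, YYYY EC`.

Julian Day Number of the source date = 2391081.
Converting JDN 2391081 to the Ethiopian calendar gives 10 Sene 1826 EC.

Sene 10, 1826 EC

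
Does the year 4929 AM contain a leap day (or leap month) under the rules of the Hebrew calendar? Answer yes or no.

Hebrew year 4929 is year 8 of its 19-year Metonic cycle; leap years are at positions 3, 6, 8, 11, 14, 17, 19, so it is a leap year (13 months).

yes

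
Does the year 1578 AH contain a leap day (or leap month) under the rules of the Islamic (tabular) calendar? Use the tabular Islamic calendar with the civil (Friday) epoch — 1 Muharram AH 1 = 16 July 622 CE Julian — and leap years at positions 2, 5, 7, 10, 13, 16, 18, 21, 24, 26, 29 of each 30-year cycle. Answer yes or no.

Year 1578 AH is year 18 of its 30-year cycle; leap positions are 2, 5, 7, 10, 13, 16, 18, 21, 24, 26, 29, so it is a leap year (355 days).

yes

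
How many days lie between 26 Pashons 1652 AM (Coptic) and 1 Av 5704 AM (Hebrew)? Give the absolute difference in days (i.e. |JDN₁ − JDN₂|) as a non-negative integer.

2970

JDN of the first date = 2428323.
JDN of the second date = 2431293.
|2431293 − 2428323| = 2970.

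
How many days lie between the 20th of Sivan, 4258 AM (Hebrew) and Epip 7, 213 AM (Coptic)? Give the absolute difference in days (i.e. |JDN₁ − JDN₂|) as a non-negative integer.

330

JDN of the first date = 1903099.
JDN of the second date = 1902769.
|1902769 − 1903099| = 330.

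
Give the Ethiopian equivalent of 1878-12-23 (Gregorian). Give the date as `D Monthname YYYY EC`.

Both dates share Julian Day Number 2407342; in the Ethiopian calendar that is 15 Tahsas 1871 EC.

15 Tahsas 1871 EC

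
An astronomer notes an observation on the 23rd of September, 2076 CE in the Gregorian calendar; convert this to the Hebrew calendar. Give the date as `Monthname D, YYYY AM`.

Elul 25, 5836 AM

Both dates share Julian Day Number 2479570; in the Hebrew calendar that is 25 Elul 5836 AM.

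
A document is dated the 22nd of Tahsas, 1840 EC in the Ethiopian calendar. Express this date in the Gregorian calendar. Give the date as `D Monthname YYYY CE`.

Julian Day Number of the source date = 2396027.
Converting JDN 2396027 to the Gregorian calendar gives 31 December 1847 CE.

31 December 1847 CE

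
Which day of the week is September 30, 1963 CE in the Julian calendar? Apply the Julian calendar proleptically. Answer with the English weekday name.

Sunday

Equivalently 13 October 1963 Gregorian, JDN 2438316.
Since JDN mod 7 = 6 (0 = Monday), the day is Sunday.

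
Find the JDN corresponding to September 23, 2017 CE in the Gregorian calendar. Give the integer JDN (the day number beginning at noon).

JDN 2299161 is 15 October 1582 CE (Gregorian); the target day is +158859 days from there, so JDN = 2458020.

2458020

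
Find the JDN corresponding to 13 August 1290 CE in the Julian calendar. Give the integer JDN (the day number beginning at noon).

In the proleptic Gregorian calendar the same day is 20 August 1290.
JDN 2451545 is 1 January 2000 CE (Gregorian); the target day is −259090 days from there, so JDN = 2192455.

2192455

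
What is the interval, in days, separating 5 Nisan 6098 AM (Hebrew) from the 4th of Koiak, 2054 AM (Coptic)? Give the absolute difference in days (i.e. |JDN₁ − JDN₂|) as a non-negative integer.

JDN of the first date = 2575081.
JDN of the second date = 2574981.
|2574981 − 2575081| = 100.

100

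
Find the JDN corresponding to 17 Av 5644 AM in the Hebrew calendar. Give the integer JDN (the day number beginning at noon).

2409397

In the Gregorian calendar the same day is 8 August 1884.
JDN 2400001 is 17 November 1858 CE (Gregorian), MJD 0; the target day is +9396 days from there, so JDN = 2409397.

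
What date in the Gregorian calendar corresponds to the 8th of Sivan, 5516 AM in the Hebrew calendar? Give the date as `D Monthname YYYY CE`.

6 June 1756 CE

Julian Day Number of the source date = 2362583.
Converting JDN 2362583 to the Gregorian calendar gives 6 June 1756 CE.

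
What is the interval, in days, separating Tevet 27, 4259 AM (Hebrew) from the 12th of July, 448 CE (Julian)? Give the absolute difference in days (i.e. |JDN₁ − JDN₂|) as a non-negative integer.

18429

JDN of the first date = 1903312.
JDN of the second date = 1884883.
|1884883 − 1903312| = 18429.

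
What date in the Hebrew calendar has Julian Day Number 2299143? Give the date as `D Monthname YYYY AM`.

The Gregorian equivalent of JDN 2299143 is 27 September 1582.
In the Hebrew calendar that day is 1 Tishrei 5343 AM.

1 Tishrei 5343 AM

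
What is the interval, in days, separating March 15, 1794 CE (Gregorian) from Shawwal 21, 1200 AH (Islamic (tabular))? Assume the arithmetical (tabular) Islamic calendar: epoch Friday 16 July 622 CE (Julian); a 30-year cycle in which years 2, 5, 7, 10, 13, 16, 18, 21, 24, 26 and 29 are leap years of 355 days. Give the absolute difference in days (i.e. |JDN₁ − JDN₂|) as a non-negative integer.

First date → JDN 2376379; second date → JDN 2373612.
The interval is |2376379 − 2373612| = 2767 days.

2767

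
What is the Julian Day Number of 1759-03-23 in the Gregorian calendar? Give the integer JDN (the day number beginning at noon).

2363603

JDN 2400001 is 17 November 1858 CE (Gregorian), MJD 0; the target day is −36398 days from there, so JDN = 2363603.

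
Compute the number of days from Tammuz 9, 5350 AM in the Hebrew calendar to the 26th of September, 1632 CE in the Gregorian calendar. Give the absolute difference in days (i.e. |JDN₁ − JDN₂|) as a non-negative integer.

15418

JDN of the first date = 2301987.
JDN of the second date = 2317405.
|2317405 − 2301987| = 15418.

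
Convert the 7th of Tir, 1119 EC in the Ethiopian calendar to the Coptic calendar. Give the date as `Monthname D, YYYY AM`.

Tobi 7, 843 AM

The source date corresponds to 9 January 1127 in the proleptic Gregorian calendar (JDN 2132696).
That day falls on 7 Tobi 843 AM in the Coptic calendar.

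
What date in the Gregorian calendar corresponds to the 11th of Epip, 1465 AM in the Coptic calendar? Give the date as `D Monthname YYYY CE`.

16 July 1749 CE

Julian Day Number of the source date = 2360066.
Converting JDN 2360066 to the Gregorian calendar gives 16 July 1749 CE.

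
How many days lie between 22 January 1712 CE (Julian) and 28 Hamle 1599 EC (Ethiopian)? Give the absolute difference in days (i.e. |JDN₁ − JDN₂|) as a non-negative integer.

38170

First date → JDN 2346387; second date → JDN 2308217.
The interval is |2346387 − 2308217| = 38170 days.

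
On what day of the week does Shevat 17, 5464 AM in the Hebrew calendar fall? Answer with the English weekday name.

Equivalently 23 January 1704 Gregorian, JDN 2343455.
2343455 ≡ 2 (mod 7); counting from Monday = 0 gives Wednesday.

Wednesday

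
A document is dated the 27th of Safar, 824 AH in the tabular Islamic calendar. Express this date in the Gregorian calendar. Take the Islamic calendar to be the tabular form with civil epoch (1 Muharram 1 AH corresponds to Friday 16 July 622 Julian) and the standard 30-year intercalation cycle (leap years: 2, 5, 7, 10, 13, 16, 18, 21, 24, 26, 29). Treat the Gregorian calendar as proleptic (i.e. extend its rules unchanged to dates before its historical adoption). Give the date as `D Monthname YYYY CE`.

Both dates share Julian Day Number 2240140; in the Gregorian calendar that is 12 March 1421 CE.

12 March 1421 CE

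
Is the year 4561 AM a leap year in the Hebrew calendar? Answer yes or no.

no

Hebrew year 4561 is year 1 of its 19-year Metonic cycle; leap years are at positions 3, 6, 8, 11, 14, 17, 19, so it is a common year (12 months).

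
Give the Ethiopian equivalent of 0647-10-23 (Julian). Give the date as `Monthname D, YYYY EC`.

Tikimt 25, 640 EC

Both dates share Julian Day Number 1957670; in the Ethiopian calendar that is 25 Tikimt 640 EC.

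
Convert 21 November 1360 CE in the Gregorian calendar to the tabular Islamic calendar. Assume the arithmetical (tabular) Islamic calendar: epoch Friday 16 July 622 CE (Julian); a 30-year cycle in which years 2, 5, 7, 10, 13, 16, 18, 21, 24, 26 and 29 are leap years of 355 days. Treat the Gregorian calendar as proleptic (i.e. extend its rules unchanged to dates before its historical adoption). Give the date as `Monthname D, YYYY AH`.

Muharram 3, 762 AH

Julian Day Number of the source date = 2218115.
Converting JDN 2218115 to the tabular Islamic calendar gives 3 Muharram 762 AH.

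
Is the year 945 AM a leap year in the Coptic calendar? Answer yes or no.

945 mod 4 = 1; in the Coptic calendar a year is leap when year mod 4 = 3, so it is a common year.

no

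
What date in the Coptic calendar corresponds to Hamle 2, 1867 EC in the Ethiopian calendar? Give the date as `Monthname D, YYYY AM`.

Epip 2, 1591 AM

The source date corresponds to 8 July 1875 in the Gregorian calendar (JDN 2406078).
That day falls on 2 Epip 1591 AM in the Coptic calendar.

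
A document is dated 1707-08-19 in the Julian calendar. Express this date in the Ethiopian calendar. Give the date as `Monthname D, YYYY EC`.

Nehase 26, 1699 EC

Both dates share Julian Day Number 2344770; in the Ethiopian calendar that is 26 Nehase 1699 EC.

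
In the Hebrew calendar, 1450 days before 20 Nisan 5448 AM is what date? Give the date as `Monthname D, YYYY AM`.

The starting date is JDN 2337700; 2337700 − 1450 = 2336250.
JDN 2336250 corresponds to Iyar 17, 5444 AM.

Iyar 17, 5444 AM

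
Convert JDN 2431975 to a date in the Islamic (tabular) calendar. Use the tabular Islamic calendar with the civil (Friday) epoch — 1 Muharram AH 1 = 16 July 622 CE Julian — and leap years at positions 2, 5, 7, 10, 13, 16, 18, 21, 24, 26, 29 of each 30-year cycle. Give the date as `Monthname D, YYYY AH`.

Rajab 3, 1365 AH

JDN 2431975 is 3 June 1946 in the Gregorian calendar.
In the tabular Islamic calendar that day is Rajab 3, 1365 AH.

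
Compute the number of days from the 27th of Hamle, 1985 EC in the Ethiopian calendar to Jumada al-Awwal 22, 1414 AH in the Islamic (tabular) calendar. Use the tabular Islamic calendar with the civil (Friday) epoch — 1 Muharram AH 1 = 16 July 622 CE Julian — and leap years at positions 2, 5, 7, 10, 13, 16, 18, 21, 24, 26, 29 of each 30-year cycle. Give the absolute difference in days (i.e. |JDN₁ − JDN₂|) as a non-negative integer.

96

JDN of the first date = 2449203.
JDN of the second date = 2449299.
|2449299 − 2449203| = 96.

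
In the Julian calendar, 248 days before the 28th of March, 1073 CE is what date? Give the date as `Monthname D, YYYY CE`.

JDN of the 28th of March, 1073 CE = 2113058.
2113058 − 248 = 2112810.
JDN 2112810 in the Julian calendar is July 23, 1072 CE.

July 23, 1072 CE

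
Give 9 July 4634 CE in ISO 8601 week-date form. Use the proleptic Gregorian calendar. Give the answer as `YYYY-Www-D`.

The weekday is Wednesday (ISO weekday 3).
That Wednesday belongs to ISO week 28 of ISO year 4634.

4634-W28-3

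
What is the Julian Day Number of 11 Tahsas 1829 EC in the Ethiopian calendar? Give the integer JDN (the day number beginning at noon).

2391998

In the Gregorian calendar the same day is 19 December 1836.
JDN 2400001 is 17 November 1858 CE (Gregorian), MJD 0; the target day is −8003 days from there, so JDN = 2391998.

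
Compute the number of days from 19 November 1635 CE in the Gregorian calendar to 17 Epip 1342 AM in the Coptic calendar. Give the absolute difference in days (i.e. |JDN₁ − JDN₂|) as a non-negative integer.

JDN of the first date = 2318554.
JDN of the second date = 2315146.
|2315146 − 2318554| = 3408.

3408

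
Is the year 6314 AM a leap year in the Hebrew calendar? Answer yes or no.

yes

Hebrew year 6314 is year 6 of its 19-year Metonic cycle; leap years are at positions 3, 6, 8, 11, 14, 17, 19, so it is a leap year (13 months).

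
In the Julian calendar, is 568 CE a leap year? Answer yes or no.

568 mod 4 = 0, so it is a leap year in the Julian calendar.

yes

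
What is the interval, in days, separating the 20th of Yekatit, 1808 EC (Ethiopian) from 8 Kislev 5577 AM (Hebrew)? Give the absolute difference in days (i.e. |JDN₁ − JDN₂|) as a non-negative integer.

JDN of the first date = 2384397.
JDN of the second date = 2384672.
|2384672 − 2384397| = 275.

275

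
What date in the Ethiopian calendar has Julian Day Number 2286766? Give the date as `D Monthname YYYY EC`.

1 Hidar 1541 EC

JDN 2286766 is 7 November 1548 in the proleptic Gregorian calendar.
In the Ethiopian calendar that day is 1 Hidar 1541 EC.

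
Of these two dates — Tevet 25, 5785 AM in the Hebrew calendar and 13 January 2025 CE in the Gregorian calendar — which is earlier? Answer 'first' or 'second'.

second

First date → JDN 2460701; second date → JDN 2460689.
JDN 2460689 < JDN 2460701, so the second date is earlier.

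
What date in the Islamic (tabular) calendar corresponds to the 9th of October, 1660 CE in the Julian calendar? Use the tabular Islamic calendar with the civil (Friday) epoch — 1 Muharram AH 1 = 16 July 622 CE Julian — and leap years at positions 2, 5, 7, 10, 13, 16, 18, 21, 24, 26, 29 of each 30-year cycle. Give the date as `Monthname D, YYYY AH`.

Safar 14, 1071 AH

Julian Day Number of the source date = 2327655.
Converting JDN 2327655 to the tabular Islamic calendar gives 14 Safar 1071 AH.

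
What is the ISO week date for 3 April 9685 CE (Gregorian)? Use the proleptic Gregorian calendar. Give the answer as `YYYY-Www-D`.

9685-W14-2

The weekday is Tuesday (ISO weekday 2).
That Tuesday belongs to ISO week 14 of ISO year 9685.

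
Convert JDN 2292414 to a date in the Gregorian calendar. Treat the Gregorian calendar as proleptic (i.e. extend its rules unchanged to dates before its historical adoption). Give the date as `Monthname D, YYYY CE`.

Counting from JDN 2299161 = 15 Oct 1582 gives an offset of -6747 days.

April 25, 1564 CE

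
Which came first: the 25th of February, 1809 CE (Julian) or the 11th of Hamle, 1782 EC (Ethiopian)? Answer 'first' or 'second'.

First date → JDN 2381851; second date → JDN 2375041.
JDN 2375041 < JDN 2381851, so the second date is earlier.

second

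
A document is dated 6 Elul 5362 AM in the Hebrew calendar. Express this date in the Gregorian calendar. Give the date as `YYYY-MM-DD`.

1602-08-23

Julian Day Number of the source date = 2306413.
Converting JDN 2306413 to the Gregorian calendar gives 23 August 1602 CE.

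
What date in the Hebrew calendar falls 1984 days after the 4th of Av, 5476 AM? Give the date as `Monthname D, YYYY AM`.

Counting 1984 days forward from JDN 2348020 reaches JDN 2350004, which is Tevet 8, 5482 AM.

Tevet 8, 5482 AM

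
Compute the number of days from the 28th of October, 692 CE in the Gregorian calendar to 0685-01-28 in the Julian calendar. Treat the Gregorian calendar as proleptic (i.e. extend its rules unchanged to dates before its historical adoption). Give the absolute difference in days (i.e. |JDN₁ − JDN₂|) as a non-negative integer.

2827

First date → JDN 1974109; second date → JDN 1971282.
The interval is |1974109 − 1971282| = 2827 days.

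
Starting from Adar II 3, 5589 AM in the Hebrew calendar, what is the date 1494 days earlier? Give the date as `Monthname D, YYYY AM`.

JDN of Adar II 3, 5589 AM = 2389155.
2389155 − 1494 = 2387661.
JDN 2387661 in the Hebrew calendar is Shevat 15, 5585 AM.

Shevat 15, 5585 AM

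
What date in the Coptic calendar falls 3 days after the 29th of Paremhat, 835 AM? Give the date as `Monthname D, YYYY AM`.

JDN of the 29th of Paremhat, 835 AM = 2129856.
2129856 + 3 = 2129859.
JDN 2129859 in the Coptic calendar is Parmouti 2, 835 AM.

Parmouti 2, 835 AM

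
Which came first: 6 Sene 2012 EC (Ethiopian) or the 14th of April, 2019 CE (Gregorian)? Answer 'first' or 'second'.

second

The two dates have Julian Day Numbers 2459014 and 2458588 respectively.
Since 2458588 < 2459014, the second date comes first.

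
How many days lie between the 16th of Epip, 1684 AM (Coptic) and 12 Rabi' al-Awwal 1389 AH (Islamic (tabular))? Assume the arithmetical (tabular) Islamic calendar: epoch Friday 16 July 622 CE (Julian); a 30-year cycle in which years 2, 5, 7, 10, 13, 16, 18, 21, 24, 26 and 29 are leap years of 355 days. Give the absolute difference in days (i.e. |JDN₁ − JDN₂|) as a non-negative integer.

First date → JDN 2440061; second date → JDN 2440371.
The interval is |2440061 − 2440371| = 310 days.

310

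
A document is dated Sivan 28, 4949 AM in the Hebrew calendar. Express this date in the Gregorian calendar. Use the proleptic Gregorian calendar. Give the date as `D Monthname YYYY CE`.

22 June 1189 CE

Both dates share Julian Day Number 2155506; in the Gregorian calendar that is 22 June 1189 CE.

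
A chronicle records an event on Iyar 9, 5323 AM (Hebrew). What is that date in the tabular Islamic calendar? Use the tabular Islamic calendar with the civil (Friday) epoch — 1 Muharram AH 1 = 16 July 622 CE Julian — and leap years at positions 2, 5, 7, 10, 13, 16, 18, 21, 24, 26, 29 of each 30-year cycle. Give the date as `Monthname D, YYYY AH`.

Ramadan 9, 970 AH

Julian Day Number of the source date = 2292065.
Converting JDN 2292065 to the tabular Islamic calendar gives 9 Ramadan 970 AH.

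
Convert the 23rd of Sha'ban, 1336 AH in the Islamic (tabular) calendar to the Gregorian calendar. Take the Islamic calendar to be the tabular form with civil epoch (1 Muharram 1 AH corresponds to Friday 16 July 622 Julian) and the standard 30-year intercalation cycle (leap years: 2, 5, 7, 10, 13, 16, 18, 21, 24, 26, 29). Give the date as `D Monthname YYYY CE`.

3 June 1918 CE

Both dates share Julian Day Number 2421748; in the Gregorian calendar that is 3 June 1918 CE.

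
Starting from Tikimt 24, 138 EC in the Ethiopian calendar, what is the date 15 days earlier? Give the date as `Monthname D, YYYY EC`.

Tikimt 9, 138 EC

JDN of Tikimt 24, 138 EC = 1774313.
1774313 − 15 = 1774298.
JDN 1774298 in the Ethiopian calendar is Tikimt 9, 138 EC.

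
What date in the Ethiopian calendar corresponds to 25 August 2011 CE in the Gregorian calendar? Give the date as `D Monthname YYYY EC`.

19 Nehase 2003 EC

Both dates share Julian Day Number 2455799; in the Ethiopian calendar that is 19 Nehase 2003 EC.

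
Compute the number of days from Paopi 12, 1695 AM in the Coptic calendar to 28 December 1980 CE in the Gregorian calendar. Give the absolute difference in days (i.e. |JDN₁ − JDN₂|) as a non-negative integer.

First date → JDN 2443804; second date → JDN 2444602.
The interval is |2443804 − 2444602| = 798 days.

798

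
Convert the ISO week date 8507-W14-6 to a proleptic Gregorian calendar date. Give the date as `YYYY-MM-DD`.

8507-04-09

ISO week 1 of 8507 is the week containing the first Thursday of 8507.
Week 14, day 6 (Saturday) lands on 8507-04-09.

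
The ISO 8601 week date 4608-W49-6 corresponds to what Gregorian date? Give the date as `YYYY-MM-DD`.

ISO week 1 of 4608 is the week containing the first Thursday of 4608.
Week 49, day 6 (Saturday) lands on 4608-12-10.

4608-12-10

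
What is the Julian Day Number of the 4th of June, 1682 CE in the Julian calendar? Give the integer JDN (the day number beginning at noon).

2335563

Equivalently 14 June 1682 (Gregorian).
JDN 2299161 is 15 October 1582 CE (Gregorian); the target day is +36402 days from there, so JDN = 2335563.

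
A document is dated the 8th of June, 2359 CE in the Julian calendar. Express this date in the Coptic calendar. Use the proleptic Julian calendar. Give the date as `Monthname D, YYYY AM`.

Julian Day Number of the source date = 2582841.
Converting JDN 2582841 to the Coptic calendar gives 14 Paoni 2075 AM.

Paoni 14, 2075 AM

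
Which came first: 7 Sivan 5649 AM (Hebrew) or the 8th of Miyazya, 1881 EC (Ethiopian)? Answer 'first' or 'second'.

second

Converting both to JDN: 2411160 vs 2411108; the smaller is the second.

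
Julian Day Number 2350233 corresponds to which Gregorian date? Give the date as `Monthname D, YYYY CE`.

August 14, 1722 CE

Counting from JDN 2299161 = 15 Oct 1582 gives an offset of 51072 days.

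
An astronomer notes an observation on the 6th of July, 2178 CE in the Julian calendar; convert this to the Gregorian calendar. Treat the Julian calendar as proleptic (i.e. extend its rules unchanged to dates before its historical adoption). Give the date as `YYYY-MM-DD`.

2178-07-20

For dates in this range the Gregorian date is 14 days ahead of the Julian.
6 July 2178 Julian + 14 days → 20 July 2178 Gregorian.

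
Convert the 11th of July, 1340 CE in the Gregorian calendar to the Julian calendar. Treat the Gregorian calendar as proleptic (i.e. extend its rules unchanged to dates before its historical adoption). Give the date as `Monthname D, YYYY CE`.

July 3, 1340 CE

The Julian–Gregorian offset here is 8 days (Julian trailing).
11 July 1340 Gregorian − 8 days → 3 July 1340 Julian.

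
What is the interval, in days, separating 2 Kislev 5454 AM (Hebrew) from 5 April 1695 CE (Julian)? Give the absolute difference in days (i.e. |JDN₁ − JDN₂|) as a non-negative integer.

JDN of the first date = 2339750.
JDN of the second date = 2340251.
|2340251 − 2339750| = 501.

501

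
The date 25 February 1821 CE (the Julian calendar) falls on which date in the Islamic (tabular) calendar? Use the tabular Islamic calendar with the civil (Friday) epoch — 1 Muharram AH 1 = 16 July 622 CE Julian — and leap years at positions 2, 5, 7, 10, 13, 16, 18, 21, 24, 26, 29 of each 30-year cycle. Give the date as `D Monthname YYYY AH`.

Julian Day Number of the source date = 2386234.
Converting JDN 2386234 to the tabular Islamic calendar gives 4 Jumada al-Thani 1236 AH.

4 Jumada al-Thani 1236 AH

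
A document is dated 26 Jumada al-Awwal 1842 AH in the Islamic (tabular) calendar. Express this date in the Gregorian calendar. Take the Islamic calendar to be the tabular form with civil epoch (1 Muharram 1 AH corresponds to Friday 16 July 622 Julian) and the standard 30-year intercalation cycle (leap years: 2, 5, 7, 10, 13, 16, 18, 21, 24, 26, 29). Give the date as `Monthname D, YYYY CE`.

Julian Day Number of the source date = 2600972.
Converting JDN 2600972 to the Gregorian calendar gives 12 February 2409 CE.

February 12, 2409 CE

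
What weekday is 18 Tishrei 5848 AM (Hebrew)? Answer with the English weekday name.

This is JDN 2483608 (14 October 2087 Gregorian).
2483608 ≡ 1 (mod 7); counting from Monday = 0 gives Tuesday.

Tuesday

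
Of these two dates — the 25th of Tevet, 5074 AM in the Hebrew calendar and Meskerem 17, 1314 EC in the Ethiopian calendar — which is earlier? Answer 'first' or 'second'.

The two dates have Julian Day Numbers 2201010 and 2203810 respectively.
Since 2201010 < 2203810, the first date comes first.

first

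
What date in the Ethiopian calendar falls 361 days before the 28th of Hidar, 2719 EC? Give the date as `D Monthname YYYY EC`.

The starting date is JDN 2717057; 2717057 − 361 = 2716696.
JDN 2716696 corresponds to 2 Tahsas 2718 EC.

2 Tahsas 2718 EC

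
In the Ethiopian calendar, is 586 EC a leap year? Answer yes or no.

no

586 mod 4 = 2; in the Ethiopian calendar a year is leap when year mod 4 = 3, so it is a common year.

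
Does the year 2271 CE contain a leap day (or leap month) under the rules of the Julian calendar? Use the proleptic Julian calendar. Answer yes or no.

2271 mod 4 = 3, so it is a common year in the Julian calendar.

no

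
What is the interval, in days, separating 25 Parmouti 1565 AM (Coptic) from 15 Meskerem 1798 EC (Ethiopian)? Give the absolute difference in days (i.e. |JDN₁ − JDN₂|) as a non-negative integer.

JDN of the first date = 2396515.
JDN of the second date = 2380589.
|2380589 − 2396515| = 15926.

15926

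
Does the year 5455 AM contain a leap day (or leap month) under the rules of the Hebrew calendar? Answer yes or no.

Hebrew year 5455 is year 2 of its 19-year Metonic cycle; leap years are at positions 3, 6, 8, 11, 14, 17, 19, so it is a common year (12 months).

no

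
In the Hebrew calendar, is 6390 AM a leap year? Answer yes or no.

yes

Hebrew year 6390 is year 6 of its 19-year Metonic cycle; leap years are at positions 3, 6, 8, 11, 14, 17, 19, so it is a leap year (13 months).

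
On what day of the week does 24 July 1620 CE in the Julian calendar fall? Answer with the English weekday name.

Equivalently 3 August 1620 Gregorian, JDN 2312968.
JDN 2312968 mod 7 = 0, and JDN 0 was a Monday, so this is a Monday.

Monday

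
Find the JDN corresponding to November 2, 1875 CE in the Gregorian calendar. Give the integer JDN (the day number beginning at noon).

JDN 2400001 is 17 November 1858 CE (Gregorian), MJD 0; the target day is +6194 days from there, so JDN = 2406195.

2406195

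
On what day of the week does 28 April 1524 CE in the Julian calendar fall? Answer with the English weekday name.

Thursday

Equivalently 8 May 1524 Gregorian, JDN 2277817.
Since JDN mod 7 = 3 (0 = Monday), the day is Thursday.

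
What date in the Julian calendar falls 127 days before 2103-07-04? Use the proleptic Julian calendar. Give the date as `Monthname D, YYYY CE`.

February 27, 2103 CE

Counting 127 days back from JDN 2489363 reaches JDN 2489236, which is February 27, 2103 CE.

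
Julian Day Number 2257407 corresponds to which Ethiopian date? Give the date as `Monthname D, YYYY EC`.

Sene 17, 1460 EC

The proleptic Gregorian equivalent of JDN 2257407 is 20 June 1468.
In the Ethiopian calendar that day is Sene 17, 1460 EC.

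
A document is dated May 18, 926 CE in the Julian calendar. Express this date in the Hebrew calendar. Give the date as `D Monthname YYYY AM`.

The source date corresponds to 23 May 926 in the proleptic Gregorian calendar (JDN 2059417).
That day falls on 3 Sivan 4686 AM in the Hebrew calendar.

3 Sivan 4686 AM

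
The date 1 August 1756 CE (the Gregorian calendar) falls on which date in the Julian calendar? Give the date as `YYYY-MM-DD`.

For dates in this range the Gregorian date is 11 days ahead of the Julian.
1 August 1756 Gregorian − 11 days → 21 July 1756 Julian.

1756-07-21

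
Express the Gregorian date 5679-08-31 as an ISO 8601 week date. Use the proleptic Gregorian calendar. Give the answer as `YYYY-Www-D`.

5679-W35-4

The weekday is Thursday (ISO weekday 4).
That Thursday belongs to ISO week 35 of ISO year 5679.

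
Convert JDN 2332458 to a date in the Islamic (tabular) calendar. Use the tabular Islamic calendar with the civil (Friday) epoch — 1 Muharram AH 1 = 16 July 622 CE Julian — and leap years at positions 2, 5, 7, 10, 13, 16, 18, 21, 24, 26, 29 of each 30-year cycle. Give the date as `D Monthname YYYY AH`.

4 Ramadan 1084 AH

JDN 2332458 is 13 December 1673 in the Gregorian calendar.
In the tabular Islamic calendar that day is 4 Ramadan 1084 AH.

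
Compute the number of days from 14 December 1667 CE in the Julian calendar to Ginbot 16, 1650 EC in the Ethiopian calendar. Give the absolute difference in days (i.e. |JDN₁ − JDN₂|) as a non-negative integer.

First date → JDN 2330277; second date → JDN 2326773.
The interval is |2330277 − 2326773| = 3504 days.

3504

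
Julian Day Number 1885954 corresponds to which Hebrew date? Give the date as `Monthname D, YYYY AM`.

Tammuz 2, 4211 AM

JDN 1885954 is 19 June 451 in the proleptic Gregorian calendar.
In the Hebrew calendar that day is Tammuz 2, 4211 AM.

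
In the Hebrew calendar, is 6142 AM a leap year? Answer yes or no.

Hebrew year 6142 is year 5 of its 19-year Metonic cycle; leap years are at positions 3, 6, 8, 11, 14, 17, 19, so it is a common year (12 months).

no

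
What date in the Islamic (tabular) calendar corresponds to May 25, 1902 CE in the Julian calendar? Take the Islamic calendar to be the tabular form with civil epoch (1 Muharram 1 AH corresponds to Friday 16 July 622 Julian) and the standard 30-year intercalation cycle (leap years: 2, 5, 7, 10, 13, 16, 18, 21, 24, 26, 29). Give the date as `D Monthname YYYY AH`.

Julian Day Number of the source date = 2415908.
Converting JDN 2415908 to the tabular Islamic calendar gives 29 Safar 1320 AH.

29 Safar 1320 AH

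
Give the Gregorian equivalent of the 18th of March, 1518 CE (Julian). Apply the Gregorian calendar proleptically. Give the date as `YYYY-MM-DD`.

At this point the Julian calendar is 10 days behind the Gregorian.
18 March 1518 Julian + 10 days → 28 March 1518 Gregorian.

1518-03-28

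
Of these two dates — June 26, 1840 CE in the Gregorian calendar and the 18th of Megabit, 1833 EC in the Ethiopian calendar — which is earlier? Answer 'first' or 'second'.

The two dates have Julian Day Numbers 2393283 and 2393556 respectively.
Since 2393283 < 2393556, the first date comes first.

first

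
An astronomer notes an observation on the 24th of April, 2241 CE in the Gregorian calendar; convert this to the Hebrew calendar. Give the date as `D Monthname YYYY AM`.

12 Iyar 6001 AM

Both dates share Julian Day Number 2539682; in the Hebrew calendar that is 12 Iyar 6001 AM.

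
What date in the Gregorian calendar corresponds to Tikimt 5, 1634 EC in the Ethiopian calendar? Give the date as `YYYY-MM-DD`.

Both dates share Julian Day Number 2320708; in the Gregorian calendar that is 12 October 1641 CE.

1641-10-12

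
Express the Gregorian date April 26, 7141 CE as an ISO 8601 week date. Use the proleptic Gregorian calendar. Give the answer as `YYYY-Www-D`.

7141-W17-6

The weekday is Saturday (ISO weekday 6).
That Saturday belongs to ISO week 17 of ISO year 7141.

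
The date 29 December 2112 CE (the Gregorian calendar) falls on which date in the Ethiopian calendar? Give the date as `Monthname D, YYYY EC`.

Both dates share Julian Day Number 2492815; in the Ethiopian calendar that is 19 Tahsas 2105 EC.

Tahsas 19, 2105 EC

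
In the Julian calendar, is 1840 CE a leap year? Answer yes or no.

yes

1840 mod 4 = 0, so it is a leap year in the Julian calendar.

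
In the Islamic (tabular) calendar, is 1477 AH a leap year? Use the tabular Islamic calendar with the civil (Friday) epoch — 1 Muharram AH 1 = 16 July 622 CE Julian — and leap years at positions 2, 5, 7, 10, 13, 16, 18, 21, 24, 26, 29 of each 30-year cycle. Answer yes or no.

Year 1477 AH is year 7 of its 30-year cycle; leap positions are 2, 5, 7, 10, 13, 16, 18, 21, 24, 26, 29, so it is a leap year (355 days).

yes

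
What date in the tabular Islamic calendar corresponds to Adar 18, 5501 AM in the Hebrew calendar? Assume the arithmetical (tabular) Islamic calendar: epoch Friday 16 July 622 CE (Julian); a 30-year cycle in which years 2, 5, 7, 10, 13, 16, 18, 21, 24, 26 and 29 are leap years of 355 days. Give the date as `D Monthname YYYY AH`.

The source date corresponds to 6 March 1741 in the Gregorian calendar (JDN 2357012).
That day falls on 18 Dhu al-Hijjah 1153 AH in the tabular Islamic calendar.

18 Dhu al-Hijjah 1153 AH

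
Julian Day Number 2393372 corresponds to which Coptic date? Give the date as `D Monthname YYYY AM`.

14 Thout 1557 AM

The Gregorian equivalent of JDN 2393372 is 23 September 1840.
In the Coptic calendar that day is 14 Thout 1557 AM.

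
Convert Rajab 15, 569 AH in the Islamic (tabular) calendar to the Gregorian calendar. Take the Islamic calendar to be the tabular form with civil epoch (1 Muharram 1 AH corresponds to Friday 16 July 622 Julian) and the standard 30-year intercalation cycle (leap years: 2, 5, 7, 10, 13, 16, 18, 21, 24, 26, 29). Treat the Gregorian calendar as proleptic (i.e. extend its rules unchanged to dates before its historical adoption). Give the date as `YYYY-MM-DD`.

1174-02-26

Both dates share Julian Day Number 2149911; in the Gregorian calendar that is 26 February 1174 CE.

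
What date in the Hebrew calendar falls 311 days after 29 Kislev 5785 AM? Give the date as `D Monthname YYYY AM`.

15 Cheshvan 5786 AM

JDN of 29 Kislev 5785 AM = 2460675.
2460675 + 311 = 2460986.
JDN 2460986 in the Hebrew calendar is 15 Cheshvan 5786 AM.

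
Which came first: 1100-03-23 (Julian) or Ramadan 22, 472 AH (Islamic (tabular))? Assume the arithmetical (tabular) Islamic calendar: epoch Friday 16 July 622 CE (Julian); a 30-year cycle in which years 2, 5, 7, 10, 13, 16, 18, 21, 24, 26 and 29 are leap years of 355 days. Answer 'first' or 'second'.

second

First date → JDN 2122915; second date → JDN 2115604.
JDN 2115604 < JDN 2122915, so the second date is earlier.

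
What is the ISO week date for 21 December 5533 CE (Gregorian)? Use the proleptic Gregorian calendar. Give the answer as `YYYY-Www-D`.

5533-W51-4

The weekday is Thursday (ISO weekday 4).
That Thursday belongs to ISO week 51 of ISO year 5533.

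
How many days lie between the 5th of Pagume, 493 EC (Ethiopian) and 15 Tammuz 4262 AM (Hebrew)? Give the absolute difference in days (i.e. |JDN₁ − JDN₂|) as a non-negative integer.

JDN of the first date = 1904288.
JDN of the second date = 1904601.
|1904601 − 1904288| = 313.

313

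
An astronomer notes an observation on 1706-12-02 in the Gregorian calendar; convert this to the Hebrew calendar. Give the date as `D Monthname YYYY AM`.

Julian Day Number of the source date = 2344499.
Converting JDN 2344499 to the Hebrew calendar gives 26 Kislev 5467 AM.

26 Kislev 5467 AM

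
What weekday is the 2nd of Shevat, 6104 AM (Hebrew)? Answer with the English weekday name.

Tuesday

This is JDN 2577205 (18 January 2344 Gregorian).
2577205 ≡ 1 (mod 7); counting from Monday = 0 gives Tuesday.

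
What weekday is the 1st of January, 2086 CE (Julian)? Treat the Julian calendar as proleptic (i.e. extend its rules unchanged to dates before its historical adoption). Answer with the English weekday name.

Equivalently 14 January 2086 Gregorian, JDN 2482970.
Since JDN mod 7 = 0 (0 = Monday), the day is Monday.

Monday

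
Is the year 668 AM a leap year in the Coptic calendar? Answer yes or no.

no

668 mod 4 = 0; in the Coptic calendar a year is leap when year mod 4 = 3, so it is a common year.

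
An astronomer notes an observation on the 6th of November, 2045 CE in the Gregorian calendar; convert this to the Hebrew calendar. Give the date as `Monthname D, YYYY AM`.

Both dates share Julian Day Number 2468291; in the Hebrew calendar that is 26 Cheshvan 5806 AM.

Cheshvan 26, 5806 AM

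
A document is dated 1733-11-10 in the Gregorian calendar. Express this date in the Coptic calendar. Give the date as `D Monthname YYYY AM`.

3 Hathor 1450 AM

Julian Day Number of the source date = 2354339.
Converting JDN 2354339 to the Coptic calendar gives 3 Hathor 1450 AM.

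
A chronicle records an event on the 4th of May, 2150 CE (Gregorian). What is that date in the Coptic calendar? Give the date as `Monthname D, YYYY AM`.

Julian Day Number of the source date = 2506455.
Converting JDN 2506455 to the Coptic calendar gives 25 Parmouti 1866 AM.

Parmouti 25, 1866 AM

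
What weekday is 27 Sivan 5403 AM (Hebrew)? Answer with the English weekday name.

Sunday

This is JDN 2321318 (14 June 1643 Gregorian).
2321318 ≡ 6 (mod 7); counting from Monday = 0 gives Sunday.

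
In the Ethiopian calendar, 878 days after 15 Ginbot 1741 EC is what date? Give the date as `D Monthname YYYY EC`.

7 Tikimt 1744 EC

The starting date is JDN 2360010; 2360010 + 878 = 2360888.
JDN 2360888 corresponds to 7 Tikimt 1744 EC.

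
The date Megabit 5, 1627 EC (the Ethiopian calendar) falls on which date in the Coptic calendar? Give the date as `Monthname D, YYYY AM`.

Paremhat 5, 1351 AM

Both dates share Julian Day Number 2318301; in the Coptic calendar that is 5 Paremhat 1351 AM.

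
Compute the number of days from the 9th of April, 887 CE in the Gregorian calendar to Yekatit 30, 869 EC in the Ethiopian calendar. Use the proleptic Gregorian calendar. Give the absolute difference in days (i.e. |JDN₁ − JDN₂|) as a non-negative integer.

3692

JDN of the first date = 2045129.
JDN of the second date = 2041437.
|2041437 − 2045129| = 3692.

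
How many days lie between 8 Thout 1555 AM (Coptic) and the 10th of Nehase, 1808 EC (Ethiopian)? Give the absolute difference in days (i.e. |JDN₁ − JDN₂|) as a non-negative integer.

8068

JDN of the first date = 2392635.
JDN of the second date = 2384567.
|2384567 − 2392635| = 8068.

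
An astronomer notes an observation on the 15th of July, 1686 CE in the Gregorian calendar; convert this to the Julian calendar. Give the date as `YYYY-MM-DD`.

The Julian–Gregorian offset here is 10 days (Julian trailing).
15 July 1686 Gregorian − 10 days → 5 July 1686 Julian.

1686-07-05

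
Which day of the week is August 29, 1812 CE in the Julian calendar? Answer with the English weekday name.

In the Gregorian calendar this is 10 September 1812 (JDN 2383132).
2383132 ≡ 3 (mod 7); counting from Monday = 0 gives Thursday.

Thursday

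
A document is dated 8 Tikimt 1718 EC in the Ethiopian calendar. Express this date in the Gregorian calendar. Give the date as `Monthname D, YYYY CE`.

Julian Day Number of the source date = 2351392.
Converting JDN 2351392 to the Gregorian calendar gives 16 October 1725 CE.

October 16, 1725 CE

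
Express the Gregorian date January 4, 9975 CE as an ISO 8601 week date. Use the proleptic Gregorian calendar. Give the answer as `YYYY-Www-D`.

The weekday is Saturday (ISO weekday 6).
That Saturday belongs to ISO week 1 of ISO year 9975.

9975-W01-6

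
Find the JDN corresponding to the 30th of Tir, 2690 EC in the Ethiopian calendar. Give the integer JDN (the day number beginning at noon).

In the Gregorian calendar the same day is 12 February 2698.
JDN 2299161 is 15 October 1582 CE (Gregorian); the target day is +407366 days from there, so JDN = 2706527.

2706527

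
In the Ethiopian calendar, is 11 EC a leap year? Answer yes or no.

11 mod 4 = 3; in the Ethiopian calendar a year is leap when year mod 4 = 3, so it is a leap year.

yes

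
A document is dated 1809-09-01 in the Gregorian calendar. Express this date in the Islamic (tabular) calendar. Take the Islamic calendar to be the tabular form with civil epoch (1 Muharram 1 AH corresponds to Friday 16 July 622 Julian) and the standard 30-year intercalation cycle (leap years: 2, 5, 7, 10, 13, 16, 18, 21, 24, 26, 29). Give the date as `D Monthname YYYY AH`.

Julian Day Number of the source date = 2382027.
Converting JDN 2382027 to the tabular Islamic calendar gives 21 Rajab 1224 AH.

21 Rajab 1224 AH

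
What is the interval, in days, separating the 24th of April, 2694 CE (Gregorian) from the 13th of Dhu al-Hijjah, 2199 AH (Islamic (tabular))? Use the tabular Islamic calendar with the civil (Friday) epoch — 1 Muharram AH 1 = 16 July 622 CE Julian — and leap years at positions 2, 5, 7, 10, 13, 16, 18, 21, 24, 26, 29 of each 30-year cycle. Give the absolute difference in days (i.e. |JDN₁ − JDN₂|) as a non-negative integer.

First date → JDN 2705137; second date → JDN 2727675.
The interval is |2705137 − 2727675| = 22538 days.

22538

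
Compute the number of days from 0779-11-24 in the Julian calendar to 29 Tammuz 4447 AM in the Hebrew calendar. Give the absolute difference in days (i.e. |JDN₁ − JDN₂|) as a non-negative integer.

33734

JDN of the first date = 2005915.
JDN of the second date = 1972181.
|1972181 − 2005915| = 33734.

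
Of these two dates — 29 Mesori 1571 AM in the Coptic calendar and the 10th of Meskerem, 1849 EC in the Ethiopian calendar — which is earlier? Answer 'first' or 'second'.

Converting both to JDN: 2398830 vs 2399212; the smaller is the first.

first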